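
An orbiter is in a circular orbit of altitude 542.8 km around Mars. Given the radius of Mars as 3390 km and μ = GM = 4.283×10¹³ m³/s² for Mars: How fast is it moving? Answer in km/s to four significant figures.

v ≈ 3.300 km/s

r = 3390 + 542.8 = 3932.8 km = 3.9328×10⁶ m.
For a circular orbit v = √(μ/r) = √(4.283×10¹³ / 3.933×10⁶) = √(1.089×10⁷) = 3300 m/s.
That is 3.300 km/s.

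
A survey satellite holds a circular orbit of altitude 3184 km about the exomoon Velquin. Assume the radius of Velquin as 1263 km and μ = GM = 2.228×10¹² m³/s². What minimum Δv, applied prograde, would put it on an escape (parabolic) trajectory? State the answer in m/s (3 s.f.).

r = 1263 + 3184 = 4447.0 km = 4.4470×10⁶ m.
Circular speed v_c = √(μ/r) = 707.8 m/s.
Escape speed v_esc = √(2μ/r) = √2 × v_c = 1001 m/s.
Δv = v_esc − v_c = 293.2 m/s.

Δv ≈ 293 m/s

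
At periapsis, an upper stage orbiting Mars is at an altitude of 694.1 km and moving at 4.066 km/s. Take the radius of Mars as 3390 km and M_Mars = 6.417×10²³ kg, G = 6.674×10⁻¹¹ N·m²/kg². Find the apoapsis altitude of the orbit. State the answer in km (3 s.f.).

apoapsis altitude ≈ 11800 km

μ = GM = 6.674×10⁻¹¹ × 6.417×10²³ = 4.283×10¹³ m³/s².
r_p = 3390 + 694.1 = 4084.1 km = 4.084×10⁶ m.
Specific energy ε = v²/2 − μ/r = -2.220×10⁶ J/kg, so a = −μ/(2ε) = 9.645×10⁶ m.
The apsides satisfy r_p + r_a = 2a, so the apoapsis radius is 2a − r_p = 1.521×10⁷ m = 15206 km.
Apoapsis altitude = 15206 − 3390 = 11816 km.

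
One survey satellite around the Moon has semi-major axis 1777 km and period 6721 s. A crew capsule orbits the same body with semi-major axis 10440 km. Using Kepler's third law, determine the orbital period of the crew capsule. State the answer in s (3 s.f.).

T₂ ≈ 95700 s

Kepler's third law: T² ∝ a³, so T₂ = T₁ (a₂/a₁)^(3/2).
a₂/a₁ = 5.875, (a₂/a₁)^(3/2) = 14.24.
T₂ = 6721 × 14.24 = 95710 s.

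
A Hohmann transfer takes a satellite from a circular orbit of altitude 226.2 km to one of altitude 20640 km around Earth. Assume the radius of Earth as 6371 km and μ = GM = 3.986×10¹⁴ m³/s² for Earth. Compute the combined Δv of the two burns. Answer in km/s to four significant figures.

Δv_total ≈ 3.516 km/s

r₁ = 6371 + 226.2 = 6597.2 km = 6.5972×10⁶ m.
r₂ = 6371 + 20640 = 27011 km = 2.7011×10⁷ m.
Transfer ellipse a_t = (r₁ + r₂)/2 = 1.680×10⁷ m.
At r₁: circular v_c1 = √(μ/r₁) = 7773 m/s; transfer-perigee v_p = √[μ(2/r₁ − 1/a_t)] = 9855 m/s.
Δv₁ = v_p − v_c1 = 2082 m/s.
At r₂: circular v_c2 = √(μ/r₂) = 3841 m/s; transfer-apogee v_a = √[μ(2/r₂ − 1/a_t)] = 2407 m/s.
Δv₂ = v_c2 − v_a = 1435 m/s.
Total Δv = Δv₁ + Δv₂ = 3516 m/s = 3.516 km/s.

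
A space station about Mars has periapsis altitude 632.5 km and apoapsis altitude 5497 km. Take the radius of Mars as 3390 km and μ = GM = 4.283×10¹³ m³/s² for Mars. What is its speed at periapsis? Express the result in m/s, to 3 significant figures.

r_p = 3390 + 632.5 = 4022.5 km = 4.0225×10⁶ m.
r_a = 3390 + 5497 = 8887.0 km = 8.8870×10⁶ m.
Semi-major axis a = (r_p + r_a)/2 = 6454.8 km = 6.455×10⁶ m.
Vis-viva: v² = μ(2/r − 1/a) = 4.283×10¹³ × (4.972×10⁻⁷ − 1.549×10⁻⁷) = 1.466×10⁷ m²/s².
v = 3829 m/s.

v ≈ 3830 m/s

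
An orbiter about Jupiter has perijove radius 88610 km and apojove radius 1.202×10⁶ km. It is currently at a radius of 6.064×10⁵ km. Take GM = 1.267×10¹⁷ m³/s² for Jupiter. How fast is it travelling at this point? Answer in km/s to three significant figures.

v ≈ 14.9 km/s

Semi-major axis a = (r_p + r_a)/2 = 6.4530×10⁵ km = 6.453×10⁸ m.
Vis-viva: v² = μ(2/r − 1/a) = 1.267×10¹⁷ × (3.298×10⁻⁹ − 1.550×10⁻⁹) = 2.215×10⁸ m²/s².
v = 14880 m/s = 14.88 km/s.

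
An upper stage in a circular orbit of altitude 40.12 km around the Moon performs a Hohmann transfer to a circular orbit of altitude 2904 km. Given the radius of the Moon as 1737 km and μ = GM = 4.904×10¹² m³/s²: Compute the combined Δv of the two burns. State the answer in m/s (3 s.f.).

Δv_total ≈ 600 m/s

r₁ = 1737 + 40.12 = 1777.1 km = 1.7771×10⁶ m.
r₂ = 1737 + 2904 = 4641.0 km = 4.6410×10⁶ m.
Transfer ellipse a_t = (r₁ + r₂)/2 = 3.209×10⁶ m.
At r₁: circular v_c1 = √(μ/r₁) = 1661 m/s; transfer-perilune v_p = √[μ(2/r₁ − 1/a_t)] = 1998 m/s.
Δv₁ = v_p − v_c1 = 336.5 m/s.
At r₂: circular v_c2 = √(μ/r₂) = 1028 m/s; transfer-apolune v_a = √[μ(2/r₂ − 1/a_t)] = 765.0 m/s.
Δv₂ = v_c2 − v_a = 263.0 m/s.
Total Δv = Δv₁ + Δv₂ = 599.5 m/s.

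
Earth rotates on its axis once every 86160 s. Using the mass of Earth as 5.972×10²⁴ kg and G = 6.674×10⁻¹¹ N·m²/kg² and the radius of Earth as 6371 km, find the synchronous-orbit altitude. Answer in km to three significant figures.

μ = GM = 6.674×10⁻¹¹ × 5.972×10²⁴ = 3.986×10¹⁴ m³/s².
A synchronous orbit has period T, so by Kepler's third law a = (μT²/4π²)^(1/3).
μT²/4π² = 3.986×10¹⁴ × (8.616×10⁴)² / 39.48 = 7.495×10²² m³.
a = 4.216×10⁷ m = 42162 km.
Altitude h = a − R = 42162 − 6371 = 35791 km.

h_sync ≈ 35800 km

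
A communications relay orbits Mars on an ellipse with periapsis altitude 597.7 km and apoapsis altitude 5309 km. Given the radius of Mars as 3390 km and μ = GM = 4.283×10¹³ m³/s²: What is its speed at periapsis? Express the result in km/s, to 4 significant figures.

r_p = 3390 + 597.7 = 3987.7 km = 3.9877×10⁶ m.
r_a = 3390 + 5309 = 8699.0 km = 8.6990×10⁶ m.
Semi-major axis a = (r_p + r_a)/2 = 6343.4 km = 6.343×10⁶ m.
Vis-viva: v² = μ(2/r − 1/a) = 4.283×10¹³ × (5.015×10⁻⁷ − 1.576×10⁻⁷) = 1.473×10⁷ m²/s².
v = 3838 m/s = 3.838 km/s.

v ≈ 3.838 km/s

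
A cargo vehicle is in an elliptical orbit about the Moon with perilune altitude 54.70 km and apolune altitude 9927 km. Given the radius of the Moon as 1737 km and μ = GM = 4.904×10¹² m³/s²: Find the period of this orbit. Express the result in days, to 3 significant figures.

T ≈ 0.573 days

r_p = 1737 + 54.70 = 1791.7 km = 1.7917×10⁶ m.
r_a = 1737 + 9927 = 11664 km = 1.1664×10⁷ m.
Semi-major axis a = (r_p + r_a)/2 = (1791.7 + 11664)/2 = 6727.9 km = 6.728×10⁶ m.
By Kepler's third law T = 2π√(a³/μ) = 2π × 7.880×10³ = 4.951×10⁴ s.
= 0.5731 days.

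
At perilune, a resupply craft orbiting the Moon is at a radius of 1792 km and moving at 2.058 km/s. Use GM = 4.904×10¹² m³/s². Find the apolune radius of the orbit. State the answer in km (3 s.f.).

apolune radius ≈ 6130 km

r_p = 1.792×10⁶ m.
Specific energy ε = v²/2 − μ/r = -6.189×10⁵ J/kg, so a = −μ/(2ε) = 3.962×10⁶ m.
The apsides satisfy r_p + r_a = 2a, so the apolune radius is 2a − r_p = 6.131×10⁶ m = 6131.4 km.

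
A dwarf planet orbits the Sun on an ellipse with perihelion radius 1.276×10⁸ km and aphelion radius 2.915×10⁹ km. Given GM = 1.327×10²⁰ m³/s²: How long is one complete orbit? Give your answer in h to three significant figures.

T ≈ 284000 h

Semi-major axis a = (r_p + r_a)/2 = (1.2760×10⁸ + 2.9150×10⁹)/2 = 1.5213×10⁹ km = 1.521×10¹² m.
By Kepler's third law T = 2π√(a³/μ) = 2π × 1.629×10⁸ = 1.023×10⁹ s.
= 2.843×10⁵ h.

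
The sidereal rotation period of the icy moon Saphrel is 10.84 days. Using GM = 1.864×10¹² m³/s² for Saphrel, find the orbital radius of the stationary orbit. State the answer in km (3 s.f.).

T = 10.84 days = 9.366×10⁵ s.
A synchronous orbit has period T, so by Kepler's third law a = (μT²/4π²)^(1/3).
μT²/4π² = 1.864×10¹² × (9.366×10⁵)² / 39.48 = 4.142×10²² m³.
a = 3.460×10⁷ m = 34599 km.

r_sync ≈ 34600 km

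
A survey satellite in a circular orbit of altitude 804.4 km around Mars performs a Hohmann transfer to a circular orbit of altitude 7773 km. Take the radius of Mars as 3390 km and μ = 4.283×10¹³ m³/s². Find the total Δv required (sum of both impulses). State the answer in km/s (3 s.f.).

Δv_total ≈ 1.17 km/s

r₁ = 3390 + 804.4 = 4194.4 km = 4.1944×10⁶ m.
r₂ = 3390 + 7773 = 11163 km = 1.1163×10⁷ m.
Transfer ellipse a_t = (r₁ + r₂)/2 = 7.679×10⁶ m.
At r₁: circular v_c1 = √(μ/r₁) = 3196 m/s; transfer-periapsis v_p = √[μ(2/r₁ − 1/a_t)] = 3853 m/s.
Δv₁ = v_p − v_c1 = 657.4 m/s.
At r₂: circular v_c2 = √(μ/r₂) = 1959 m/s; transfer-apoapsis v_a = √[μ(2/r₂ − 1/a_t)] = 1448 m/s.
Δv₂ = v_c2 − v_a = 511.1 m/s.
Total Δv = Δv₁ + Δv₂ = 1168 m/s = 1.168 km/s.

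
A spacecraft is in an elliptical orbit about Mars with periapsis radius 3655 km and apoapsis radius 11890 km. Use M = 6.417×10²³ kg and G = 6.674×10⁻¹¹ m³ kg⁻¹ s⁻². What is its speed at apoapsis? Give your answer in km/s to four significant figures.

v ≈ 1.301 km/s

μ = GM = 6.674×10⁻¹¹ × 6.417×10²³ = 4.283×10¹³ m³/s².
Semi-major axis a = (r_p + r_a)/2 = 7772.5 km = 7.772×10⁶ m.
Vis-viva: v² = μ(2/r − 1/a) = 4.283×10¹³ × (1.682×10⁻⁷ − 1.287×10⁻⁷) = 1.694×10⁶ m²/s².
v = 1301 m/s = 1.301 km/s.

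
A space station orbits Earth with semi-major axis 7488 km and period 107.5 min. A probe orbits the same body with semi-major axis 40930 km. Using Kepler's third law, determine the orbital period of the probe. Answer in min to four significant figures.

T₂ ≈ 1374 min

Kepler's third law: T² ∝ a³, so T₂ = T₁ (a₂/a₁)^(3/2).
a₂/a₁ = 5.466, (a₂/a₁)^(3/2) = 12.78.
T₂ = 107.5 × 12.78 = 1374 min.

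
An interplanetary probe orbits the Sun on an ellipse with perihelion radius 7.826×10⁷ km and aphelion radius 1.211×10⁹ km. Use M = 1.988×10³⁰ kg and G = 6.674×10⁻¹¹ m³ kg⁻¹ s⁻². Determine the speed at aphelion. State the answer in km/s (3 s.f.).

v ≈ 3.65 km/s

μ = GM = 6.674×10⁻¹¹ × 1.988×10³⁰ = 1.327×10²⁰ m³/s².
Semi-major axis a = (r_p + r_a)/2 = 6.4463×10⁸ km = 6.446×10¹¹ m.
Vis-viva: v² = μ(2/r − 1/a) = 1.327×10²⁰ × (1.652×10⁻¹² − 1.551×10⁻¹²) = 1.330×10⁷ m²/s².
v = 3647 m/s = 3.647 km/s.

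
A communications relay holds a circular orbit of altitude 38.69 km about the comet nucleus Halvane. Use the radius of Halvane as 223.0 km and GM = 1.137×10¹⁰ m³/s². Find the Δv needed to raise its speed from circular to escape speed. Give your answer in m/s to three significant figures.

r = 223.0 + 38.69 = 261.69 km = 2.6169×10⁵ m.
Circular speed v_c = √(μ/r) = 208.4 m/s.
Escape speed v_esc = √(2μ/r) = √2 × v_c = 294.8 m/s.
Δv = v_esc − v_c = 86.34 m/s.

Δv ≈ 86.3 m/s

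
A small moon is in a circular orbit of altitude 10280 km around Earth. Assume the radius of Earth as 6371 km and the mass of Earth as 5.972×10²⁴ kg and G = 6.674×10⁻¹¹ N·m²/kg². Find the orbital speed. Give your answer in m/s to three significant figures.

v ≈ 4890 m/s

μ = GM = 6.674×10⁻¹¹ × 5.972×10²⁴ = 3.986×10¹⁴ m³/s².
r = 6371 + 10280 = 16651 km = 1.6651×10⁷ m.
For a circular orbit v = √(μ/r) = √(3.986×10¹⁴ / 1.665×10⁷) = √(2.394×10⁷) = 4893 m/s.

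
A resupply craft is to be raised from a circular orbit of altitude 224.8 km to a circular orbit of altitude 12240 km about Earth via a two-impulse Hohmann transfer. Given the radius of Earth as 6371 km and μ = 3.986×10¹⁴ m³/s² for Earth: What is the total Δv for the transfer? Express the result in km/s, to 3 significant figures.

r₁ = 6371 + 224.8 = 6595.8 km = 6.5958×10⁶ m.
r₂ = 6371 + 12240 = 18611 km = 1.8611×10⁷ m.
Transfer ellipse a_t = (r₁ + r₂)/2 = 1.260×10⁷ m.
At r₁: circular v_c1 = √(μ/r₁) = 7774 m/s; transfer-perigee v_p = √[μ(2/r₁ − 1/a_t)] = 9447 m/s.
Δv₁ = v_p − v_c1 = 1673 m/s.
At r₂: circular v_c2 = √(μ/r₂) = 4628 m/s; transfer-apogee v_a = √[μ(2/r₂ − 1/a_t)] = 3348 m/s.
Δv₂ = v_c2 − v_a = 1280 m/s.
Total Δv = Δv₁ + Δv₂ = 2953 m/s = 2.953 km/s.

Δv_total ≈ 2.95 km/s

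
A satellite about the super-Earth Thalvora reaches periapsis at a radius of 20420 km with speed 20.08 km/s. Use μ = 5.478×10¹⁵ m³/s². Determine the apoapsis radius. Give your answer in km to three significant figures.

r_p = 2.042×10⁷ m.
Specific energy ε = v²/2 − μ/r = -6.666×10⁷ J/kg, so a = −μ/(2ε) = 4.109×10⁷ m.
The apsides satisfy r_p + r_a = 2a, so the apoapsis radius is 2a − r_p = 6.175×10⁷ m = 61754 km.

apoapsis radius ≈ 61800 km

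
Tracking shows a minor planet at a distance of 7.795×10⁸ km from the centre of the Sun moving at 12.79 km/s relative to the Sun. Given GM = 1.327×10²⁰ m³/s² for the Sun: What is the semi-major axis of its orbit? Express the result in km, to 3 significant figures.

a ≈ 7.50×10⁸ km

r = 7.795×10¹¹ m.
Specific orbital energy ε = v²/2 − μ/r = (12790)²/2 − 1.327×10²⁰/7.795×10¹¹ = -8.845×10⁷ J/kg.
Since ε = −μ/(2a), a = −μ/(2ε) = 7.502×10¹¹ m = 7.5018×10⁸ km.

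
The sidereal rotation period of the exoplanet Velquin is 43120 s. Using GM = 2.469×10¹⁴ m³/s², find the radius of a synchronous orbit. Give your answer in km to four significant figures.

A synchronous orbit has period T, so by Kepler's third law a = (μT²/4π²)^(1/3).
μT²/4π² = 2.469×10¹⁴ × (4.312×10⁴)² / 39.48 = 1.163×10²² m³.
a = 2.266×10⁷ m = 22655 km.

r_sync ≈ 22660 km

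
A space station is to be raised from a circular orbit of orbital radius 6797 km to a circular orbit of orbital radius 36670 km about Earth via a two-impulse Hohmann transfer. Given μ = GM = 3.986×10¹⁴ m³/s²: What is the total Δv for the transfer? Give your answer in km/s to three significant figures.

r₁ = 6797 km = 6.797×10⁶ m.
r₂ = 36670 km = 3.667×10⁷ m.
Transfer ellipse a_t = (r₁ + r₂)/2 = 2.173×10⁷ m.
At r₁: circular v_c1 = √(μ/r₁) = 7658 m/s; transfer-perigee v_p = √[μ(2/r₁ − 1/a_t)] = 9947 m/s.
Δv₁ = v_p − v_c1 = 2289 m/s.
At r₂: circular v_c2 = √(μ/r₂) = 3297 m/s; transfer-apogee v_a = √[μ(2/r₂ − 1/a_t)] = 1844 m/s.
Δv₂ = v_c2 − v_a = 1453 m/s.
Total Δv = Δv₁ + Δv₂ = 3742 m/s = 3.742 km/s.

Δv_total ≈ 3.74 km/s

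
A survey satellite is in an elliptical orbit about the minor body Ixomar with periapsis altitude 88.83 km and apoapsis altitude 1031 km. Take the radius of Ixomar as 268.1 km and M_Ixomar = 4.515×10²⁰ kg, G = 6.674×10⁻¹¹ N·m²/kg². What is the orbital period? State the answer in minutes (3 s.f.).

T ≈ 455 minutes

μ = GM = 6.674×10⁻¹¹ × 4.515×10²⁰ = 3.013×10¹⁰ m³/s².
r_p = 268.1 + 88.83 = 356.93 km = 3.5693×10⁵ m.
r_a = 268.1 + 1031 = 1299.1 km = 1.2991×10⁶ m.
Semi-major axis a = (r_p + r_a)/2 = (356.93 + 1299.1)/2 = 828.01 km = 8.280×10⁵ m.
By Kepler's third law T = 2π√(a³/μ) = 2π × 4.340×10³ = 2.727×10⁴ s.
= 454.5 minutes.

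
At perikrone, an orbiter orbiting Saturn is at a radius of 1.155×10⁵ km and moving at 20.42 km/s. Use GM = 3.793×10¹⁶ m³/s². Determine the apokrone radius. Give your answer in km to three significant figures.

apokrone radius ≈ 2.01×10⁵ km

r_p = 1.155×10⁸ m.
Specific energy ε = v²/2 − μ/r = -1.199×10⁸ J/kg, so a = −μ/(2ε) = 1.582×10⁸ m.
The apsides satisfy r_p + r_a = 2a, so the apokrone radius is 2a − r_p = 2.008×10⁸ m = 2.0082×10⁵ km.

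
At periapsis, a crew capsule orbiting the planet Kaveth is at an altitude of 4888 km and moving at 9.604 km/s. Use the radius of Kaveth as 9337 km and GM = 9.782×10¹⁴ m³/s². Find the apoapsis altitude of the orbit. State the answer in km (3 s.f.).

r_p = 9337 + 4888 = 14225 km = 1.422×10⁷ m.
Specific energy ε = v²/2 − μ/r = -2.265×10⁷ J/kg, so a = −μ/(2ε) = 2.160×10⁷ m.
The apsides satisfy r_p + r_a = 2a, so the apoapsis radius is 2a − r_p = 2.897×10⁷ m = 28967 km.
Apoapsis altitude = 28967 − 9337 = 19630 km.

apoapsis altitude ≈ 19600 km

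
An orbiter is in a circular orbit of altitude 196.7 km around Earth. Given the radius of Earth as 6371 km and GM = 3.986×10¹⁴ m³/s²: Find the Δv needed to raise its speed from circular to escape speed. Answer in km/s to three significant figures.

r = 6371 + 196.7 = 6567.7 km = 6.5677×10⁶ m.
Circular speed v_c = √(μ/r) = 7790 m/s.
Escape speed v_esc = √(2μ/r) = √2 × v_c = 11020 m/s.
Δv = v_esc − v_c = 3227 m/s = 3.227 km/s.

Δv ≈ 3.23 km/s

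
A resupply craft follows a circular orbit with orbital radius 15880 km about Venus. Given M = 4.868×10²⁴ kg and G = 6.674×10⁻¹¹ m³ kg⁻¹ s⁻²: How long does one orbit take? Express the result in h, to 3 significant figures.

T ≈ 6.13 h

μ = GM = 6.674×10⁻¹¹ × 4.868×10²⁴ = 3.249×10¹⁴ m³/s².
r = 15880 km = 1.588×10⁷ m.
Kepler's third law: T = 2π√(r³/μ) = 2π√((1.588×10⁷)³ / 3.249×10¹⁴).
r³/μ = 1.233×10⁷ s², so T = 2π × 3.511×10³ = 2.206×10⁴ s.
Converting: 2.206×10⁴ s ÷ 3600 = 6.128 h.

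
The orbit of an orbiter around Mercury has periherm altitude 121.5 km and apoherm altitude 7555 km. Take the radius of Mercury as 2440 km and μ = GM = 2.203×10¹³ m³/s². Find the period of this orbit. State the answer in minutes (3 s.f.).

r_p = 2440 + 121.5 = 2561.5 km = 2.5615×10⁶ m.
r_a = 2440 + 7555 = 9995.0 km = 9.9950×10⁶ m.
Semi-major axis a = (r_p + r_a)/2 = (2561.5 + 9995.0)/2 = 6278.2 km = 6.278×10⁶ m.
By Kepler's third law T = 2π√(a³/μ) = 2π × 3.352×10³ = 2.106×10⁴ s.
= 351.0 minutes.

T ≈ 351 minutes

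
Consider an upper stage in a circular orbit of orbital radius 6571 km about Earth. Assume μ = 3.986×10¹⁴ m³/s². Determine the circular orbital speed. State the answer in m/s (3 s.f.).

v ≈ 7790 m/s

r = 6571 km = 6.571×10⁶ m.
For a circular orbit v = √(μ/r) = √(3.986×10¹⁴ / 6.571×10⁶) = √(6.066×10⁷) = 7788 m/s.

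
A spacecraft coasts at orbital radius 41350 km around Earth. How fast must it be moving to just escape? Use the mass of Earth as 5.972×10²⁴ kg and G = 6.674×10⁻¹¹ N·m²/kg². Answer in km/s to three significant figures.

v_esc ≈ 4.39 km/s

μ = GM = 6.674×10⁻¹¹ × 5.972×10²⁴ = 3.986×10¹⁴ m³/s².
r = 41350 km = 4.135×10⁷ m.
Escape speed v_esc = √(2μ/r) = √(2 × 3.986×10¹⁴ / 4.135×10⁷) = √(1.928×10⁷) = 4391 m/s.
= 4.391 km/s.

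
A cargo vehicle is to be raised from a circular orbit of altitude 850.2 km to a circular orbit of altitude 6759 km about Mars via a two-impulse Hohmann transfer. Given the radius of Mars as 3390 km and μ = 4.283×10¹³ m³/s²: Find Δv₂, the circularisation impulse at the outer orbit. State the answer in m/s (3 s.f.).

Δv ≈ 477 m/s

r₁ = 3390 + 850.2 = 4240.2 km = 4.2402×10⁶ m.
r₂ = 3390 + 6759 = 10149 km = 1.0149×10⁷ m.
Transfer ellipse a_t = (r₁ + r₂)/2 = 7.195×10⁶ m.
At r₁: circular v_c1 = √(μ/r₁) = 3178 m/s; transfer-periapsis v_p = √[μ(2/r₁ − 1/a_t)] = 3775 m/s.
At r₂: circular v_c2 = √(μ/r₂) = 2054 m/s; transfer-apoapsis v_a = √[μ(2/r₂ − 1/a_t)] = 1577 m/s.
Δv₂ = v_c2 − v_a = 477.2 m/s.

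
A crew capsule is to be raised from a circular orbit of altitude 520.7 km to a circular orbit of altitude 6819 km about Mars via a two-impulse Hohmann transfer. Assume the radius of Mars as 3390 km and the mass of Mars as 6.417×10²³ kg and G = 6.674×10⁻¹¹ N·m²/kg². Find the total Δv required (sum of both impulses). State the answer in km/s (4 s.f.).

μ = GM = 6.674×10⁻¹¹ × 6.417×10²³ = 4.283×10¹³ m³/s².
r₁ = 3390 + 520.7 = 3910.7 km = 3.9107×10⁶ m.
r₂ = 3390 + 6819 = 10209 km = 1.0209×10⁷ m.
Transfer ellipse a_t = (r₁ + r₂)/2 = 7.060×10⁶ m.
At r₁: circular v_c1 = √(μ/r₁) = 3309 m/s; transfer-periapsis v_p = √[μ(2/r₁ − 1/a_t)] = 3979 m/s.
Δv₁ = v_p − v_c1 = 670.2 m/s.
At r₂: circular v_c2 = √(μ/r₂) = 2048 m/s; transfer-apoapsis v_a = √[μ(2/r₂ − 1/a_t)] = 1524 m/s.
Δv₂ = v_c2 − v_a = 523.8 m/s.
Total Δv = Δv₁ + Δv₂ = 1194 m/s = 1.194 km/s.

Δv_total ≈ 1.194 km/s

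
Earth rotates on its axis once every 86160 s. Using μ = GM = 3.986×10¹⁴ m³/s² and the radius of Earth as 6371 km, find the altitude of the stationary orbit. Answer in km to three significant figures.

h_sync ≈ 35800 km

A synchronous orbit has period T, so by Kepler's third law a = (μT²/4π²)^(1/3).
μT²/4π² = 3.986×10¹⁴ × (8.616×10⁴)² / 39.48 = 7.495×10²² m³.
a = 4.216×10⁷ m = 42163 km.
Altitude h = a − R = 42163 − 6371 = 35792 km.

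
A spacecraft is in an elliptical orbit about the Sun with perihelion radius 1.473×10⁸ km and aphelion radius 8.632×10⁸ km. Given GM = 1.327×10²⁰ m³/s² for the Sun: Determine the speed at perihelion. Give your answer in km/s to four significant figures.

v ≈ 39.23 km/s

Semi-major axis a = (r_p + r_a)/2 = 5.0525×10⁸ km = 5.052×10¹¹ m.
Vis-viva: v² = μ(2/r − 1/a) = 1.327×10²⁰ × (1.358×10⁻¹¹ − 1.979×10⁻¹²) = 1.539×10⁹ m²/s².
v = 39230 m/s = 39.23 km/s.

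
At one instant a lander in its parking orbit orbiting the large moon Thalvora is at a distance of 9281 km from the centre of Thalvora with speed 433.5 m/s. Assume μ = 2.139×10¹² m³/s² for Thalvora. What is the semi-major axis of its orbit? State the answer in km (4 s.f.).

a ≈ 7835 km

r = 9.281×10⁶ m.
Vis-viva rearranged: 1/a = 2/r − v²/μ = 2.155×10⁻⁷ − 8.786×10⁻⁸ = 1.276×10⁻⁷ m⁻¹.
a = 7.835×10⁶ m = 7834.6 km.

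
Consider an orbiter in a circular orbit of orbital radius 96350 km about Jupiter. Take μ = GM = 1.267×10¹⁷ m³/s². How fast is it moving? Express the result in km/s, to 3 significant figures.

v ≈ 36.3 km/s

r = 96350 km = 9.635×10⁷ m.
For a circular orbit v = √(μ/r) = √(1.267×10¹⁷ / 9.635×10⁷) = √(1.315×10⁹) = 36260 m/s.
That is 36.26 km/s.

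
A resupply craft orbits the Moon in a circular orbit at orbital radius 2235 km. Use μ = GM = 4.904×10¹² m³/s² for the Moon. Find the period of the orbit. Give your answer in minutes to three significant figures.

r = 2235 km = 2.235×10⁶ m.
Kepler's third law: T = 2π√(r³/μ) = 2π√((2.235×10⁶)³ / 4.904×10¹²).
r³/μ = 2.277×10⁶ s², so T = 2π × 1.509×10³ = 9.480×10³ s.
Converting: 9.480×10³ s ÷ 60.00 = 158.0 minutes.

T ≈ 158 minutes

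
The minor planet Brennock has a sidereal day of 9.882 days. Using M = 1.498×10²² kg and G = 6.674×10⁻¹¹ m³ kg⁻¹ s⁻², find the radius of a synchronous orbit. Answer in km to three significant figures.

μ = GM = 6.674×10⁻¹¹ × 1.498×10²² = 9.998×10¹¹ m³/s².
T = 9.882 days = 8.538×10⁵ s.
A synchronous orbit has period T, so by Kepler's third law a = (μT²/4π²)^(1/3).
μT²/4π² = 9.998×10¹¹ × (8.538×10⁵)² / 39.48 = 1.846×10²² m³.
a = 2.643×10⁷ m = 26429 km.

r_sync ≈ 26400 km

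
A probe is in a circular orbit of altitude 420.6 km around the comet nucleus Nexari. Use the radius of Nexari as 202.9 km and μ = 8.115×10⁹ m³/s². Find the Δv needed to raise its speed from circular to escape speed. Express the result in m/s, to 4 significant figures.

Δv ≈ 47.26 m/s

r = 202.9 + 420.6 = 623.50 km = 6.2350×10⁵ m.
Circular speed v_c = √(μ/r) = 114.1 m/s.
Escape speed v_esc = √(2μ/r) = √2 × v_c = 161.3 m/s.
Δv = v_esc − v_c = 47.26 m/s.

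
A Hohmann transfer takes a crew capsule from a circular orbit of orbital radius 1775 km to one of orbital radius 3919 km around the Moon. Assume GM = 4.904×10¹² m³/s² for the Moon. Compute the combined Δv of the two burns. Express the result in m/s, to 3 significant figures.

Δv_total ≈ 523 m/s

r₁ = 1775 km = 1.775×10⁶ m.
r₂ = 3919 km = 3.919×10⁶ m.
Transfer ellipse a_t = (r₁ + r₂)/2 = 2.847×10⁶ m.
At r₁: circular v_c1 = √(μ/r₁) = 1662 m/s; transfer-perilune v_p = √[μ(2/r₁ − 1/a_t)] = 1950 m/s.
Δv₁ = v_p − v_c1 = 288.0 m/s.
At r₂: circular v_c2 = √(μ/r₂) = 1119 m/s; transfer-apolune v_a = √[μ(2/r₂ − 1/a_t)] = 883.3 m/s.
Δv₂ = v_c2 − v_a = 235.4 m/s.
Total Δv = Δv₁ + Δv₂ = 523.4 m/s.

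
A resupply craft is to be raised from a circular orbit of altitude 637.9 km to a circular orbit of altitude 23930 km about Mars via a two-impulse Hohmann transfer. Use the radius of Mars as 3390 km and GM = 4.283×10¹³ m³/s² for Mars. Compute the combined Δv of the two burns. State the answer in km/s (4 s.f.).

r₁ = 3390 + 637.9 = 4027.9 km = 4.0279×10⁶ m.
r₂ = 3390 + 23930 = 27320 km = 2.7320×10⁷ m.
Transfer ellipse a_t = (r₁ + r₂)/2 = 1.567×10⁷ m.
At r₁: circular v_c1 = √(μ/r₁) = 3261 m/s; transfer-periapsis v_p = √[μ(2/r₁ − 1/a_t)] = 4305 m/s.
Δv₁ = v_p − v_c1 = 1044 m/s.
At r₂: circular v_c2 = √(μ/r₂) = 1252 m/s; transfer-apoapsis v_a = √[μ(2/r₂ − 1/a_t)] = 634.7 m/s.
Δv₂ = v_c2 − v_a = 617.4 m/s.
Total Δv = Δv₁ + Δv₂ = 1662 m/s = 1.662 km/s.

Δv_total ≈ 1.662 km/s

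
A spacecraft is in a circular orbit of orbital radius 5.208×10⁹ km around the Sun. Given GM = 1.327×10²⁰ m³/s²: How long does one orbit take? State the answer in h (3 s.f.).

r = 5.208×10⁹ km = 5.208×10¹² m.
Kepler's third law: T = 2π√(r³/μ) = 2π√((5.208×10¹²)³ / 1.327×10²⁰).
r³/μ = 1.064×10¹⁸ s², so T = 2π × 1.032×10⁹ = 6.483×10⁹ s.
Converting: 6.483×10⁹ s ÷ 3600 = 1.801×10⁶ h.

T ≈ 1800000 h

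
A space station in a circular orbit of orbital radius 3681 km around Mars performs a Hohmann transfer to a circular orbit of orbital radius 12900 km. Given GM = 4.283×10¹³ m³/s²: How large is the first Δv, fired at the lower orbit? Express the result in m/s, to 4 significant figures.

Δv ≈ 843.9 m/s

r₁ = 3681 km = 3.681×10⁶ m.
r₂ = 12900 km = 1.290×10⁷ m.
Transfer ellipse a_t = (r₁ + r₂)/2 = 8.290×10⁶ m.
At r₁: circular v_c1 = √(μ/r₁) = 3411 m/s; transfer-periapsis v_p = √[μ(2/r₁ − 1/a_t)] = 4255 m/s.
Δv₁ = v_p − v_c1 = 843.9 m/s.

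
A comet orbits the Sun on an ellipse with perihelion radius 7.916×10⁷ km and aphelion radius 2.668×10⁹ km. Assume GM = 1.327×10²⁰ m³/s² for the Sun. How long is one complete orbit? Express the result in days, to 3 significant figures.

T ≈ 10200 days

Semi-major axis a = (r_p + r_a)/2 = (7.9160×10⁷ + 2.6680×10⁹)/2 = 1.3736×10⁹ km = 1.374×10¹² m.
By Kepler's third law T = 2π√(a³/μ) = 2π × 1.397×10⁸ = 8.781×10⁸ s.
= 10160 days.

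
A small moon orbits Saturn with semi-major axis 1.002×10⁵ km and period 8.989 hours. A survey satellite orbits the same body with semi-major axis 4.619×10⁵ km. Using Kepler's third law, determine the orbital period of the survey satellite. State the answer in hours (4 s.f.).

Kepler's third law: T² ∝ a³, so T₂ = T₁ (a₂/a₁)^(3/2).
a₂/a₁ = 4.610, (a₂/a₁)^(3/2) = 9.897.
T₂ = 8.989 × 9.897 = 88.97 hours.

T₂ ≈ 88.97 hours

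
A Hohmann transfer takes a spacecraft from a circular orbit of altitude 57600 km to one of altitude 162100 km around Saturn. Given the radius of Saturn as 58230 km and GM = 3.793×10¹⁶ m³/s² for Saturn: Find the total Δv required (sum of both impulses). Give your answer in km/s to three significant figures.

Δv_total ≈ 4.85 km/s

r₁ = 58230 + 57600 = 115830 km = 1.1583×10⁸ m.
r₂ = 58230 + 162100 = 220330 km = 2.2033×10⁸ m.
Transfer ellipse a_t = (r₁ + r₂)/2 = 1.681×10⁸ m.
At r₁: circular v_c1 = √(μ/r₁) = 18100 m/s; transfer-perikrone v_p = √[μ(2/r₁ − 1/a_t)] = 20720 m/s.
Δv₁ = v_p − v_c1 = 2623 m/s.
At r₂: circular v_c2 = √(μ/r₂) = 13120 m/s; transfer-apokrone v_a = √[μ(2/r₂ − 1/a_t)] = 10890 m/s.
Δv₂ = v_c2 − v_a = 2229 m/s.
Total Δv = Δv₁ + Δv₂ = 4851 m/s = 4.851 km/s.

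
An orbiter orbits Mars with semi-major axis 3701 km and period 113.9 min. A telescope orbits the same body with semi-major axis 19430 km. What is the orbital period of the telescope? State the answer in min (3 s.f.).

Kepler's third law: T² ∝ a³, so T₂ = T₁ (a₂/a₁)^(3/2).
a₂/a₁ = 5.250, (a₂/a₁)^(3/2) = 12.03.
T₂ = 113.9 × 12.03 = 1370 min.

T₂ ≈ 1370 min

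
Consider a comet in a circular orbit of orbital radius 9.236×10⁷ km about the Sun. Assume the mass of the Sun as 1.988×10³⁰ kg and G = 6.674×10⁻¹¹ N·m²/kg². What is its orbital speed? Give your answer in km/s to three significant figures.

μ = GM = 6.674×10⁻¹¹ × 1.988×10³⁰ = 1.327×10²⁰ m³/s².
r = 9.236×10⁷ km = 9.236×10¹⁰ m.
For a circular orbit v = √(μ/r) = √(1.327×10²⁰ / 9.236×10¹⁰) = √(1.437×10⁹) = 37900 m/s.
That is 37.90 km/s.

v ≈ 37.9 km/s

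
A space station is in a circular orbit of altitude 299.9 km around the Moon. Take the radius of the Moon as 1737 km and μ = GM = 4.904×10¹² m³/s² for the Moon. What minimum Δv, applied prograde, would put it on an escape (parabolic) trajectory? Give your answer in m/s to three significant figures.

r = 1737 + 299.9 = 2036.9 km = 2.0369×10⁶ m.
Circular speed v_c = √(μ/r) = 1552 m/s.
Escape speed v_esc = √(2μ/r) = √2 × v_c = 2194 m/s.
Δv = v_esc − v_c = 642.7 m/s.

Δv ≈ 643 m/s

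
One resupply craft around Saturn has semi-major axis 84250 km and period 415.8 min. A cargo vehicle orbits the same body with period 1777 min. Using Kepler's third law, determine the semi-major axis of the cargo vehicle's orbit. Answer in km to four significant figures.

Kepler's third law: a³ ∝ T², so a₂ = a₁ (T₂/T₁)^(2/3).
T₂/T₁ = 4.274, (T₂/T₁)^(2/3) = 2.634.
a₂ = 84250 × 2.634 = 2.219×10⁵ km.

a₂ ≈ 2.219×10⁵ km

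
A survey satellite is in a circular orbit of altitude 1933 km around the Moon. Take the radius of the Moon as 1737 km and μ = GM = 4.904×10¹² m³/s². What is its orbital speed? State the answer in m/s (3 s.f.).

r = 1737 + 1933 = 3670.0 km = 3.6700×10⁶ m.
For a circular orbit v = √(μ/r) = √(4.904×10¹² / 3.670×10⁶) = √(1.336×10⁶) = 1156 m/s.

v ≈ 1160 m/s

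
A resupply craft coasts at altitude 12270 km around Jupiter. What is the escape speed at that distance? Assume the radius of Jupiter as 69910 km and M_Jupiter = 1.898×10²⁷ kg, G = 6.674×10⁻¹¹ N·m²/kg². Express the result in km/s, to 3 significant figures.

v_esc ≈ 55.5 km/s

μ = GM = 6.674×10⁻¹¹ × 1.898×10²⁷ = 1.267×10¹⁷ m³/s².
r = 69910 + 12270 = 82180 km = 8.2180×10⁷ m.
Escape speed v_esc = √(2μ/r) = √(2 × 1.267×10¹⁷ / 8.218×10⁷) = √(3.083×10⁹) = 55520 m/s.
= 55.52 km/s.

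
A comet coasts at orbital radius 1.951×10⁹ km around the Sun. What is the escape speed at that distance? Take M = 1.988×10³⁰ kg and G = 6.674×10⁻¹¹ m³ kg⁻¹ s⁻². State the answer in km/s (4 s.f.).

v_esc ≈ 11.66 km/s

μ = GM = 6.674×10⁻¹¹ × 1.988×10³⁰ = 1.327×10²⁰ m³/s².
r = 1.951×10⁹ km = 1.951×10¹² m.
Escape speed v_esc = √(2μ/r) = √(2 × 1.327×10²⁰ / 1.951×10¹²) = √(1.360×10⁸) = 11660 m/s.
= 11.66 km/s.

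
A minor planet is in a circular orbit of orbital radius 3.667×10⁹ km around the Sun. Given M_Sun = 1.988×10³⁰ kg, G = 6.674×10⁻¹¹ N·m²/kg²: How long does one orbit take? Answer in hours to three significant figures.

T ≈ 1060000 hours

μ = GM = 6.674×10⁻¹¹ × 1.988×10³⁰ = 1.327×10²⁰ m³/s².
r = 3.667×10⁹ km = 3.667×10¹² m.
Kepler's third law: T = 2π√(r³/μ) = 2π√((3.667×10¹²)³ / 1.327×10²⁰).
r³/μ = 3.716×10¹⁷ s², so T = 2π × 6.096×10⁸ = 3.830×10⁹ s.
Converting: 3.830×10⁹ s ÷ 3600 = 1.064×10⁶ hours.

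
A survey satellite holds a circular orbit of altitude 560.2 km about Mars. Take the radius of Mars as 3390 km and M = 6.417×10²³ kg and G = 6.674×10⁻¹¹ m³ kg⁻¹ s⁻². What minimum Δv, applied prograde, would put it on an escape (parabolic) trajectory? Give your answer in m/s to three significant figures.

Δv ≈ 1360 m/s

μ = GM = 6.674×10⁻¹¹ × 6.417×10²³ = 4.283×10¹³ m³/s².
r = 3390 + 560.2 = 3950.2 km = 3.9502×10⁶ m.
Circular speed v_c = √(μ/r) = 3293 m/s.
Escape speed v_esc = √(2μ/r) = √2 × v_c = 4657 m/s.
Δv = v_esc − v_c = 1364 m/s.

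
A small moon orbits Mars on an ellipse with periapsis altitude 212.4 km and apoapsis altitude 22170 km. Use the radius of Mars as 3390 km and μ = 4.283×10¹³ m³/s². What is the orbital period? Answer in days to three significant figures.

r_p = 3390 + 212.4 = 3602.4 km = 3.6024×10⁶ m.
r_a = 3390 + 22170 = 25560 km = 2.5560×10⁷ m.
Semi-major axis a = (r_p + r_a)/2 = (3602.4 + 25560)/2 = 14581 km = 1.458×10⁷ m.
By Kepler's third law T = 2π√(a³/μ) = 2π × 8.508×10³ = 5.346×10⁴ s.
= 0.6187 days.

T ≈ 0.619 days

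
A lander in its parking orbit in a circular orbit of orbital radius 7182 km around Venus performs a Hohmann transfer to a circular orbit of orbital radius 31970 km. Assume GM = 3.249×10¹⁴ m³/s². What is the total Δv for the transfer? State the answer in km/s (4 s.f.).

r₁ = 7182 km = 7.182×10⁶ m.
r₂ = 31970 km = 3.197×10⁷ m.
Transfer ellipse a_t = (r₁ + r₂)/2 = 1.958×10⁷ m.
At r₁: circular v_c1 = √(μ/r₁) = 6726 m/s; transfer-periapsis v_p = √[μ(2/r₁ − 1/a_t)] = 8595 m/s.
Δv₁ = v_p − v_c1 = 1869 m/s.
At r₂: circular v_c2 = √(μ/r₂) = 3188 m/s; transfer-apoapsis v_a = √[μ(2/r₂ − 1/a_t)] = 1931 m/s.
Δv₂ = v_c2 − v_a = 1257 m/s.
Total Δv = Δv₁ + Δv₂ = 3126 m/s = 3.126 km/s.

Δv_total ≈ 3.126 km/s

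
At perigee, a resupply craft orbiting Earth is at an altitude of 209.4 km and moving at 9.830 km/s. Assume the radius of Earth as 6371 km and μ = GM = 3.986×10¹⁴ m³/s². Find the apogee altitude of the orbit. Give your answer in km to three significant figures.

r_p = 6371 + 209.4 = 6580.4 km = 6.580×10⁶ m.
Specific energy ε = v²/2 − μ/r = -1.226×10⁷ J/kg, so a = −μ/(2ε) = 1.626×10⁷ m.
The apsides satisfy r_p + r_a = 2a, so the apogee radius is 2a − r_p = 2.593×10⁷ m = 25933 km.
Apogee altitude = 25933 − 6371 = 19562 km.

apogee altitude ≈ 19600 km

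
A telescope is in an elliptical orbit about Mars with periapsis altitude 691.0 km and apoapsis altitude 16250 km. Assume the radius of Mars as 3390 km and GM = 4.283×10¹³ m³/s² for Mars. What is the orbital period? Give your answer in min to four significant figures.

r_p = 3390 + 691.0 = 4081.0 km = 4.0810×10⁶ m.
r_a = 3390 + 16250 = 19640 km = 1.9640×10⁷ m.
Semi-major axis a = (r_p + r_a)/2 = (4081.0 + 19640)/2 = 11860 km = 1.186×10⁷ m.
By Kepler's third law T = 2π√(a³/μ) = 2π × 6.241×10³ = 3.922×10⁴ s.
= 653.6 min.

T ≈ 653.6 min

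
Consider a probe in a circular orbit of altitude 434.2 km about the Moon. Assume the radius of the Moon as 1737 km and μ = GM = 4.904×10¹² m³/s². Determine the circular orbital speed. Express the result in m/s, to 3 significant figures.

v ≈ 1500 m/s

r = 1737 + 434.2 = 2171.2 km = 2.1712×10⁶ m.
For a circular orbit v = √(μ/r) = √(4.904×10¹² / 2.171×10⁶) = √(2.259×10⁶) = 1503 m/s.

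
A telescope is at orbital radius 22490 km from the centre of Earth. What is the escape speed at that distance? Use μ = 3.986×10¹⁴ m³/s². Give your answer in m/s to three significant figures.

v_esc ≈ 5950 m/s

r = 22490 km = 2.249×10⁷ m.
Escape speed v_esc = √(2μ/r) = √(2 × 3.986×10¹⁴ / 2.249×10⁷) = √(3.545×10⁷) = 5954 m/s.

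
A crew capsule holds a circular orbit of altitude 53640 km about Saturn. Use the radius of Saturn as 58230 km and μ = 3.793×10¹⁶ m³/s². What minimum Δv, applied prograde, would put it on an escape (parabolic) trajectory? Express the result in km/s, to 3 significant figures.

r = 58230 + 53640 = 111870 km = 1.1187×10⁸ m.
Circular speed v_c = √(μ/r) = 18410 m/s.
Escape speed v_esc = √(2μ/r) = √2 × v_c = 26040 m/s.
Δv = v_esc − v_c = 7627 m/s = 7.627 km/s.

Δv ≈ 7.63 km/s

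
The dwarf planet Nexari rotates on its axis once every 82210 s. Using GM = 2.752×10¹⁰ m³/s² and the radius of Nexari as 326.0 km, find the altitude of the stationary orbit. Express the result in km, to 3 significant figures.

h_sync ≈ 1350 km

A synchronous orbit has period T, so by Kepler's third law a = (μT²/4π²)^(1/3).
μT²/4π² = 2.752×10¹⁰ × (8.221×10⁴)² / 39.48 = 4.711×10¹⁸ m³.
a = 1.676×10⁶ m = 1676.4 km.
Altitude h = a − R = 1676.4 − 326.0 = 1350.4 km.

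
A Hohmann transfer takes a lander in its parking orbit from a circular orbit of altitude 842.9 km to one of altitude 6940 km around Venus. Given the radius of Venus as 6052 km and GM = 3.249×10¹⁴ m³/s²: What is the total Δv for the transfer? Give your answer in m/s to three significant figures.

r₁ = 6052 + 842.9 = 6894.9 km = 6.8949×10⁶ m.
r₂ = 6052 + 6940 = 12992 km = 1.2992×10⁷ m.
Transfer ellipse a_t = (r₁ + r₂)/2 = 9.943×10⁶ m.
At r₁: circular v_c1 = √(μ/r₁) = 6865 m/s; transfer-periapsis v_p = √[μ(2/r₁ − 1/a_t)] = 7847 m/s.
Δv₁ = v_p − v_c1 = 982.0 m/s.
At r₂: circular v_c2 = √(μ/r₂) = 5001 m/s; transfer-apoapsis v_a = √[μ(2/r₂ − 1/a_t)] = 4164 m/s.
Δv₂ = v_c2 − v_a = 836.6 m/s.
Total Δv = Δv₁ + Δv₂ = 1819 m/s.

Δv_total ≈ 1820 m/s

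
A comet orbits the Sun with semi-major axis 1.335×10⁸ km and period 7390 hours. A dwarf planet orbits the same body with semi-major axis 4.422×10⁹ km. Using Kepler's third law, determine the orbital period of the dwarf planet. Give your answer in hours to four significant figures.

Kepler's third law: T² ∝ a³, so T₂ = T₁ (a₂/a₁)^(3/2).
a₂/a₁ = 33.12, (a₂/a₁)^(3/2) = 190.6.
T₂ = 7390 × 190.6 = 1.409×10⁶ hours.

T₂ ≈ 1.409×10⁶ hours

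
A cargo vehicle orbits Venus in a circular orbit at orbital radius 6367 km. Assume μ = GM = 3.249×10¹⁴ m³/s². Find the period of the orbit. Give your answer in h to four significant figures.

T ≈ 1.556 h

r = 6367 km = 6.367×10⁶ m.
Kepler's third law: T = 2π√(r³/μ) = 2π√((6.367×10⁶)³ / 3.249×10¹⁴).
r³/μ = 7.944×10⁵ s², so T = 2π × 8.913×10² = 5.600×10³ s.
Converting: 5.600×10³ s ÷ 3600 = 1.556 h.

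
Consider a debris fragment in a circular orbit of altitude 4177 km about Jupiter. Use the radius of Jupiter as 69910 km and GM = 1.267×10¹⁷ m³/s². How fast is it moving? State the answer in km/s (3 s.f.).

r = 69910 + 4177 = 74087 km = 7.4087×10⁷ m.
For a circular orbit v = √(μ/r) = √(1.267×10¹⁷ / 7.409×10⁷) = √(1.710×10⁹) = 41350 m/s.
That is 41.35 km/s.

v ≈ 41.4 km/s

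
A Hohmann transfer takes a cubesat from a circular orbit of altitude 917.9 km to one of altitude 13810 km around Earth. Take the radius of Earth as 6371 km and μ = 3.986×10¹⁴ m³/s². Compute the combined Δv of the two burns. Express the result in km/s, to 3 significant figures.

Δv_total ≈ 2.78 km/s

r₁ = 6371 + 917.9 = 7288.9 km = 7.2889×10⁶ m.
r₂ = 6371 + 13810 = 20181 km = 2.0181×10⁷ m.
Transfer ellipse a_t = (r₁ + r₂)/2 = 1.373×10⁷ m.
At r₁: circular v_c1 = √(μ/r₁) = 7395 m/s; transfer-perigee v_p = √[μ(2/r₁ − 1/a_t)] = 8964 m/s.
Δv₁ = v_p − v_c1 = 1569 m/s.
At r₂: circular v_c2 = √(μ/r₂) = 4444 m/s; transfer-apogee v_a = √[μ(2/r₂ − 1/a_t)] = 3238 m/s.
Δv₂ = v_c2 − v_a = 1207 m/s.
Total Δv = Δv₁ + Δv₂ = 2776 m/s = 2.776 km/s.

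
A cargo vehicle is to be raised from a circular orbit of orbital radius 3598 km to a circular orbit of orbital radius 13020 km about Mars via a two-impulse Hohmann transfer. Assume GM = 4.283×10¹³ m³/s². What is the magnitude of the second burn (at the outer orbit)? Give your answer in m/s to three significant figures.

Δv ≈ 620 m/s

r₁ = 3598 km = 3.598×10⁶ m.
r₂ = 13020 km = 1.302×10⁷ m.
Transfer ellipse a_t = (r₁ + r₂)/2 = 8.309×10⁶ m.
At r₁: circular v_c1 = √(μ/r₁) = 3450 m/s; transfer-periapsis v_p = √[μ(2/r₁ − 1/a_t)] = 4319 m/s.
At r₂: circular v_c2 = √(μ/r₂) = 1814 m/s; transfer-apoapsis v_a = √[μ(2/r₂ − 1/a_t)] = 1194 m/s.
Δv₂ = v_c2 − v_a = 620.2 m/s.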